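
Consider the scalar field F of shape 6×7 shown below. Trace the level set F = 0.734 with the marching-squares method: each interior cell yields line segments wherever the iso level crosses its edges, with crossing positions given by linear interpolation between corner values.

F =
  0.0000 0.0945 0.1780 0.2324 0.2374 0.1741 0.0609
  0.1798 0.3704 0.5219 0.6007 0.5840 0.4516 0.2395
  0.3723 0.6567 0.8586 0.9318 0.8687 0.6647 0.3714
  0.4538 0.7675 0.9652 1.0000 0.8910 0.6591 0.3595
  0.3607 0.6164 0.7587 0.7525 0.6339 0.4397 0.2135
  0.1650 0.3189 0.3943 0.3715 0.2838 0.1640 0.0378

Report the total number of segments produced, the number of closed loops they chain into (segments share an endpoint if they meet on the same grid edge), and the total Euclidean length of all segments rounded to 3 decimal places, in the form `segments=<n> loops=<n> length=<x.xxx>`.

cell (1,1): code 0100 → (1.630,2.000)–(2.000,1.383)
cell (1,2): code 1100 → (1.403,3.000)–(1.630,2.000)
cell (1,3): code 1100 → (1.527,4.000)–(1.403,3.000)
cell (1,4): code 1000 → (2.000,4.660)–(1.527,4.000)
cell (2,0): code 0100 → (2.698,1.000)–(3.000,0.893)
cell (2,1): code 1110 → (2.000,1.383)–(2.698,1.000)
cell (2,4): code 1001 → (3.000,4.677)–(2.000,4.660)
cell (3,0): code 0010 → (3.000,0.893)–(3.222,1.000)
cell (3,1): code 0111 → (3.222,1.000)–(4.000,1.826)
cell (3,3): code 1011 → (4.000,3.156)–(3.611,4.000)
cell (3,4): code 0001 → (3.611,4.000)–(3.000,4.677)
cell (4,1): code 0010 → (4.000,1.826)–(4.068,2.000)
cell (4,2): code 0011 → (4.068,2.000)–(4.049,3.000)
cell (4,3): code 0001 → (4.049,3.000)–(4.000,3.156)
total: 14 segments, chained into 1 closed loop(s), length Σ = 10.254112

segments=14 loops=1 length=10.254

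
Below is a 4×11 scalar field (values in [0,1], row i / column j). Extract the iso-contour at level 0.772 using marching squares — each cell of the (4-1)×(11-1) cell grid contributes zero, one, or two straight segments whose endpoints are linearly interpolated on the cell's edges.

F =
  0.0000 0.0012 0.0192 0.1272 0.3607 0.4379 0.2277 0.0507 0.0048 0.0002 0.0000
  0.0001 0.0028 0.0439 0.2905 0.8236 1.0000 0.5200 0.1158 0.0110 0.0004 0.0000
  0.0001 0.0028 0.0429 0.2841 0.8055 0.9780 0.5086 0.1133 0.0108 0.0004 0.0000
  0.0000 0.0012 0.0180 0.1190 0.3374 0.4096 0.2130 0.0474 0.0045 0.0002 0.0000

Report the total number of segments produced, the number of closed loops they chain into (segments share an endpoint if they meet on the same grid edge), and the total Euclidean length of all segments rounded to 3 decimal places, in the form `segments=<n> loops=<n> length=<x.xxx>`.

segments=8 loops=1 length=5.523

cell (0,3): code 0100 → (0.889,4.000)–(1.000,3.903)
cell (0,4): code 1100 → (0.594,5.000)–(0.889,4.000)
cell (0,5): code 1000 → (1.000,5.475)–(0.594,5.000)
cell (1,3): code 0110 → (1.000,3.903)–(2.000,3.936)
cell (1,5): code 1001 → (2.000,5.439)–(1.000,5.475)
cell (2,3): code 0010 → (2.000,3.936)–(2.072,4.000)
cell (2,4): code 0011 → (2.072,4.000)–(2.362,5.000)
cell (2,5): code 0001 → (2.362,5.000)–(2.000,5.439)
total: 8 segments, chained into 1 closed loop(s), length Σ = 5.522577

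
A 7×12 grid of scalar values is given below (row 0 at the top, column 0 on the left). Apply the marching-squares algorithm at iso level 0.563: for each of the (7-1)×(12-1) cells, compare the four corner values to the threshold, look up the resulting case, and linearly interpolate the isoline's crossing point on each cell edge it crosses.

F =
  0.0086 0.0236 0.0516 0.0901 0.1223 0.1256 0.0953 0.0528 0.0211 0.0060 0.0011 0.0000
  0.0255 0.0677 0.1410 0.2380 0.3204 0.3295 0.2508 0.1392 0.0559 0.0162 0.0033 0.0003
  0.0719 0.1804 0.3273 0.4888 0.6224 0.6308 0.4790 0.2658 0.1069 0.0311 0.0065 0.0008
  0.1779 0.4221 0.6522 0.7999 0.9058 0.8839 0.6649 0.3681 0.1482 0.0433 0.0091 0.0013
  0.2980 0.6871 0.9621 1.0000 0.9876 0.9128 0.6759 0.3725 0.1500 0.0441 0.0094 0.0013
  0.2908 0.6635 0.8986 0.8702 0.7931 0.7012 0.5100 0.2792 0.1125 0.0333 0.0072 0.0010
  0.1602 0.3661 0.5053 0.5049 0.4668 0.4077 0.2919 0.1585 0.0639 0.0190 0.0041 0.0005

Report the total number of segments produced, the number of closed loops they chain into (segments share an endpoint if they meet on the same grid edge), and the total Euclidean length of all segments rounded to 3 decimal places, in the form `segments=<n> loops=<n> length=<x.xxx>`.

cell (1,3): code 0100 → (1.803,4.000)–(2.000,3.555)
cell (1,4): code 1100 → (1.775,5.000)–(1.803,4.000)
cell (1,5): code 1000 → (2.000,5.447)–(1.775,5.000)
cell (2,1): code 0100 → (2.725,2.000)–(3.000,1.612)
cell (2,2): code 1100 → (2.239,3.000)–(2.725,2.000)
cell (2,3): code 1110 → (2.000,3.555)–(2.239,3.000)
cell (2,5): code 1101 → (2.452,6.000)–(2.000,5.447)
cell (2,6): code 1000 → (3.000,6.343)–(2.452,6.000)
cell (3,0): code 0100 → (3.532,1.000)–(4.000,0.681)
cell (3,1): code 1110 → (3.000,1.612)–(3.532,1.000)
cell (3,6): code 1001 → (4.000,6.372)–(3.000,6.343)
cell (4,0): code 0110 → (4.000,0.681)–(5.000,0.730)
cell (4,5): code 1011 → (5.000,5.723)–(4.681,6.000)
cell (4,6): code 0001 → (4.681,6.000)–(4.000,6.372)
cell (5,0): code 0010 → (5.000,0.730)–(5.338,1.000)
cell (5,1): code 0011 → (5.338,1.000)–(5.853,2.000)
cell (5,2): code 0011 → (5.853,2.000)–(5.841,3.000)
cell (5,3): code 0011 → (5.841,3.000)–(5.705,4.000)
cell (5,4): code 0011 → (5.705,4.000)–(5.471,5.000)
cell (5,5): code 0001 → (5.471,5.000)–(5.000,5.723)
total: 20 segments, chained into 1 closed loop(s), length Σ = 15.573702

segments=20 loops=1 length=15.574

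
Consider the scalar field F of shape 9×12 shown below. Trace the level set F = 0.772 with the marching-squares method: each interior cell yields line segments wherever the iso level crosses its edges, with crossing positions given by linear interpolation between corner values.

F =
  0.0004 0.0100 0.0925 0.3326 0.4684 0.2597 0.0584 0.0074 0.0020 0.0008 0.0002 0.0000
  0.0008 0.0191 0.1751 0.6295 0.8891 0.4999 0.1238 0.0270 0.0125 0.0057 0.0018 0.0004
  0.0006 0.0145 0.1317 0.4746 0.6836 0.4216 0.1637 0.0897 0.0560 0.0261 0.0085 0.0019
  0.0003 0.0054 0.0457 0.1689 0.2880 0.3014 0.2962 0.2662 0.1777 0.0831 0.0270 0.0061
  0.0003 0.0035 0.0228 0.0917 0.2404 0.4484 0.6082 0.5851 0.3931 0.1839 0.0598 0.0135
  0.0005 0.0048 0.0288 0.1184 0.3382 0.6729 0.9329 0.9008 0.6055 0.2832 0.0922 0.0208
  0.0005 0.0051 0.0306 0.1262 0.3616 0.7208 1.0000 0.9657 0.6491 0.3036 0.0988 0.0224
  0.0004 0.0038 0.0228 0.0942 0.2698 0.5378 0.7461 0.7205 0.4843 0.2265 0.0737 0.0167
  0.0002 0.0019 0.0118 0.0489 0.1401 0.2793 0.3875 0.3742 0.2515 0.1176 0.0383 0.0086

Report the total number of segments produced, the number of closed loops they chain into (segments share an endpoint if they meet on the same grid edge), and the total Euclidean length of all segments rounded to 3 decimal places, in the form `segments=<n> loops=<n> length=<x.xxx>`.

cell (0,3): code 0100 → (0.722,4.000)–(1.000,3.549)
cell (0,4): code 1000 → (1.000,4.301)–(0.722,4.000)
cell (1,3): code 0010 → (1.000,3.549)–(1.570,4.000)
cell (1,4): code 0001 → (1.570,4.000)–(1.000,4.301)
cell (4,5): code 0100 → (4.504,6.000)–(5.000,5.381)
cell (4,6): code 1100 → (4.592,7.000)–(4.504,6.000)
cell (4,7): code 1000 → (5.000,7.436)–(4.592,7.000)
cell (5,5): code 0110 → (5.000,5.381)–(6.000,5.183)
cell (5,7): code 1001 → (6.000,7.612)–(5.000,7.436)
cell (6,5): code 0010 → (6.000,5.183)–(6.898,6.000)
cell (6,6): code 0011 → (6.898,6.000)–(6.790,7.000)
cell (6,7): code 0001 → (6.790,7.000)–(6.000,7.612)
total: 12 segments, chained into 2 closed loop(s), length Σ = 9.958379

segments=12 loops=2 length=9.958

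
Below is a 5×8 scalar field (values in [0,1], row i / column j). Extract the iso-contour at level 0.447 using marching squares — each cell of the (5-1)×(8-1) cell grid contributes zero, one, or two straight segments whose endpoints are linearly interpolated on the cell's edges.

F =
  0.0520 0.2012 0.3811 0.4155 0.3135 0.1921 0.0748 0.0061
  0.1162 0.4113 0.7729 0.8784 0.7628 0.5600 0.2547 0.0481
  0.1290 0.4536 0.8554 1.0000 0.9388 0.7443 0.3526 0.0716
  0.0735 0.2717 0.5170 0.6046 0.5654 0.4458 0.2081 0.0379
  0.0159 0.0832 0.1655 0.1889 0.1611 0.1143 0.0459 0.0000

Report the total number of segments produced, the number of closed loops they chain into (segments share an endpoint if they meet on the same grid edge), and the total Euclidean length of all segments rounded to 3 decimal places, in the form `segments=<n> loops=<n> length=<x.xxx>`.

cell (0,1): code 0100 → (0.168,2.000)–(1.000,1.099)
cell (0,2): code 1100 → (0.068,3.000)–(0.168,2.000)
cell (0,3): code 1100 → (0.297,4.000)–(0.068,3.000)
cell (0,4): code 1100 → (0.693,5.000)–(0.297,4.000)
cell (0,5): code 1000 → (1.000,5.370)–(0.693,5.000)
cell (1,0): code 0100 → (1.844,1.000)–(2.000,0.980)
cell (1,1): code 1110 → (1.000,1.099)–(1.844,1.000)
cell (1,5): code 1001 → (2.000,5.759)–(1.000,5.370)
cell (2,0): code 0010 → (2.000,0.980)–(2.036,1.000)
cell (2,1): code 0111 → (2.036,1.000)–(3.000,1.715)
cell (2,4): code 1011 → (3.000,4.990)–(2.996,5.000)
cell (2,5): code 0001 → (2.996,5.000)–(2.000,5.759)
cell (3,1): code 0010 → (3.000,1.715)–(3.199,2.000)
cell (3,2): code 0011 → (3.199,2.000)–(3.379,3.000)
cell (3,3): code 0011 → (3.379,3.000)–(3.293,4.000)
cell (3,4): code 0001 → (3.293,4.000)–(3.000,4.990)
total: 16 segments, chained into 1 closed loop(s), length Σ = 12.798338

segments=16 loops=1 length=12.798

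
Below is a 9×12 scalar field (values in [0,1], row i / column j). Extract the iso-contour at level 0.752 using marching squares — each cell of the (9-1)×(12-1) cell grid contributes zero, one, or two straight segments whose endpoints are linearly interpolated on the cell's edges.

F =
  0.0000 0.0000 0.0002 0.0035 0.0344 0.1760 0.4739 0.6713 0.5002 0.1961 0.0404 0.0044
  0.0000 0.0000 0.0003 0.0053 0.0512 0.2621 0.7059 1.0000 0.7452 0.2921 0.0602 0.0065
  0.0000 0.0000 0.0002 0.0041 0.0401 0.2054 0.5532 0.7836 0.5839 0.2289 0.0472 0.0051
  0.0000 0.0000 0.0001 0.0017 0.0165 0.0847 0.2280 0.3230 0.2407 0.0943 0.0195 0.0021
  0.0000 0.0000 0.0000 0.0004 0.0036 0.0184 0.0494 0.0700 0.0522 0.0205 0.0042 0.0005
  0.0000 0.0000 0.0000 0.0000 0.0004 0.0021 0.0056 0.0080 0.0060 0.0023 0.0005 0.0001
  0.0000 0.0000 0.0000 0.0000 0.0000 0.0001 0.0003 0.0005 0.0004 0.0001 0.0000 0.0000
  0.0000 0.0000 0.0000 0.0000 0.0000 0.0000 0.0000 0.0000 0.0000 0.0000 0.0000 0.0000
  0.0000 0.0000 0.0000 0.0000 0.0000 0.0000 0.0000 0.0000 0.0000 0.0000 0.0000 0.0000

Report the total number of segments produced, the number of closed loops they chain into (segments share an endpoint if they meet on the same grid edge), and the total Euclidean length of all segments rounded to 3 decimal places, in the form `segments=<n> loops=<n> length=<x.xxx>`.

cell (0,6): code 0100 → (0.246,7.000)–(1.000,6.157)
cell (0,7): code 1000 → (1.000,7.973)–(0.246,7.000)
cell (1,6): code 0110 → (1.000,6.157)–(2.000,6.863)
cell (1,7): code 1001 → (2.000,7.158)–(1.000,7.973)
cell (2,6): code 0010 → (2.000,6.863)–(2.069,7.000)
cell (2,7): code 0001 → (2.069,7.000)–(2.000,7.158)
total: 6 segments, chained into 1 closed loop(s), length Σ = 5.203095

segments=6 loops=1 length=5.203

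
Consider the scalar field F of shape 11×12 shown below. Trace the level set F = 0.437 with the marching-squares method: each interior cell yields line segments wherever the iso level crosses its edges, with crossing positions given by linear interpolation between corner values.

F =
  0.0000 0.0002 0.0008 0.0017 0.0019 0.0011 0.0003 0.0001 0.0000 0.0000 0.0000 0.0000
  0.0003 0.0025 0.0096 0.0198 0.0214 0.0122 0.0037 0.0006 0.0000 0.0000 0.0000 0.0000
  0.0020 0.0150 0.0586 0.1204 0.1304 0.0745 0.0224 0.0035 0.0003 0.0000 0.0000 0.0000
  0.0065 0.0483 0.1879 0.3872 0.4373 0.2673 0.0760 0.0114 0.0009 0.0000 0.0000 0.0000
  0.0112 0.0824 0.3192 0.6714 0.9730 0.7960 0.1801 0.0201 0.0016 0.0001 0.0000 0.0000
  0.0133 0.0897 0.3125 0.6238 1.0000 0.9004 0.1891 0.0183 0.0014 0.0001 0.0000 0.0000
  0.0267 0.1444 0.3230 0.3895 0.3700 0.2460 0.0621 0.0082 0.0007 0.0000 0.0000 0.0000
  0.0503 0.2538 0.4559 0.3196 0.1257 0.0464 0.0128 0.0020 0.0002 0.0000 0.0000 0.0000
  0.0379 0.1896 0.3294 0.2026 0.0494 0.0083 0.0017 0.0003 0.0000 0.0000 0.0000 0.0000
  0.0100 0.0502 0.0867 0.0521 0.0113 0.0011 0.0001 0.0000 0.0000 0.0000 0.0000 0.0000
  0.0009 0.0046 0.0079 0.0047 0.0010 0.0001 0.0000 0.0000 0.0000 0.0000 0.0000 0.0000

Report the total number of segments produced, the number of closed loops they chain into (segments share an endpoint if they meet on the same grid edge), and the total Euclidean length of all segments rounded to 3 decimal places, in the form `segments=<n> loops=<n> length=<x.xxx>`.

cell (2,3): code 0100 → (2.999,4.000)–(3.000,3.994)
cell (2,4): code 1000 → (3.000,4.002)–(2.999,4.000)
cell (3,2): code 0100 → (3.175,3.000)–(4.000,2.334)
cell (3,3): code 1110 → (3.000,3.994)–(3.175,3.000)
cell (3,4): code 1101 → (3.321,5.000)–(3.000,4.002)
cell (3,5): code 1000 → (4.000,5.583)–(3.321,5.000)
cell (4,2): code 0110 → (4.000,2.334)–(5.000,2.400)
cell (4,5): code 1001 → (5.000,5.651)–(4.000,5.583)
cell (5,2): code 0010 → (5.000,2.400)–(5.797,3.000)
cell (5,3): code 0011 → (5.797,3.000)–(5.894,4.000)
cell (5,4): code 0011 → (5.894,4.000)–(5.708,5.000)
cell (5,5): code 0001 → (5.708,5.000)–(5.000,5.651)
cell (6,1): code 0100 → (6.858,2.000)–(7.000,1.906)
cell (6,2): code 1000 → (7.000,2.139)–(6.858,2.000)
cell (7,1): code 0010 → (7.000,1.906)–(7.149,2.000)
cell (7,2): code 0001 → (7.149,2.000)–(7.000,2.139)
total: 16 segments, chained into 2 closed loop(s), length Σ = 10.755887

segments=16 loops=2 length=10.756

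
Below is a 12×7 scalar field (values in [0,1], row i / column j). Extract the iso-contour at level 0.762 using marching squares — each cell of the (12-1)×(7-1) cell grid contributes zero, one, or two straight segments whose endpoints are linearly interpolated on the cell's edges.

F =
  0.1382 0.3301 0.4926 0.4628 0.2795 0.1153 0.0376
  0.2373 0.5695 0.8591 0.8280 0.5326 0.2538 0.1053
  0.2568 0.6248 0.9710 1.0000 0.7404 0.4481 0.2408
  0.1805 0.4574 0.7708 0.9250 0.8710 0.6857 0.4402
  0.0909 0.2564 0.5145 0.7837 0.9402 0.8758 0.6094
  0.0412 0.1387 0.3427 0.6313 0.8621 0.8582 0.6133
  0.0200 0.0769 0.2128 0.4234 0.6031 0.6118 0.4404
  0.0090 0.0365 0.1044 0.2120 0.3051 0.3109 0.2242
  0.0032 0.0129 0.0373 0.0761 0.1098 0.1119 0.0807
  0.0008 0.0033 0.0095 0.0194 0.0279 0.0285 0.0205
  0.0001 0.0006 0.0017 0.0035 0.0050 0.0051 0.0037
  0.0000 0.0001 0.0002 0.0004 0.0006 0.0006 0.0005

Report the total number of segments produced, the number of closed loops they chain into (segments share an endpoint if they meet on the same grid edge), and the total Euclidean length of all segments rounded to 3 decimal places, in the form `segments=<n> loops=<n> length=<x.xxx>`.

cell (0,1): code 0100 → (0.735,2.000)–(1.000,1.665)
cell (0,2): code 1100 → (0.819,3.000)–(0.735,2.000)
cell (0,3): code 1000 → (1.000,3.223)–(0.819,3.000)
cell (1,1): code 0110 → (1.000,1.665)–(2.000,1.396)
cell (1,3): code 1001 → (2.000,3.917)–(1.000,3.223)
cell (2,1): code 0110 → (2.000,1.396)–(3.000,1.972)
cell (2,3): code 1101 → (2.165,4.000)–(2.000,3.917)
cell (2,4): code 1000 → (3.000,4.588)–(2.165,4.000)
cell (3,1): code 0010 → (3.000,1.972)–(3.034,2.000)
cell (3,2): code 0111 → (3.034,2.000)–(4.000,2.919)
cell (3,4): code 1101 → (3.401,5.000)–(3.000,4.588)
cell (3,5): code 1000 → (4.000,5.427)–(3.401,5.000)
cell (4,2): code 0010 → (4.000,2.919)–(4.142,3.000)
cell (4,3): code 0111 → (4.142,3.000)–(5.000,3.566)
cell (4,5): code 1001 → (5.000,5.393)–(4.000,5.427)
cell (5,3): code 0010 → (5.000,3.566)–(5.386,4.000)
cell (5,4): code 0011 → (5.386,4.000)–(5.390,5.000)
cell (5,5): code 0001 → (5.390,5.000)–(5.000,5.393)
total: 18 segments, chained into 1 closed loop(s), length Σ = 13.345366

segments=18 loops=1 length=13.345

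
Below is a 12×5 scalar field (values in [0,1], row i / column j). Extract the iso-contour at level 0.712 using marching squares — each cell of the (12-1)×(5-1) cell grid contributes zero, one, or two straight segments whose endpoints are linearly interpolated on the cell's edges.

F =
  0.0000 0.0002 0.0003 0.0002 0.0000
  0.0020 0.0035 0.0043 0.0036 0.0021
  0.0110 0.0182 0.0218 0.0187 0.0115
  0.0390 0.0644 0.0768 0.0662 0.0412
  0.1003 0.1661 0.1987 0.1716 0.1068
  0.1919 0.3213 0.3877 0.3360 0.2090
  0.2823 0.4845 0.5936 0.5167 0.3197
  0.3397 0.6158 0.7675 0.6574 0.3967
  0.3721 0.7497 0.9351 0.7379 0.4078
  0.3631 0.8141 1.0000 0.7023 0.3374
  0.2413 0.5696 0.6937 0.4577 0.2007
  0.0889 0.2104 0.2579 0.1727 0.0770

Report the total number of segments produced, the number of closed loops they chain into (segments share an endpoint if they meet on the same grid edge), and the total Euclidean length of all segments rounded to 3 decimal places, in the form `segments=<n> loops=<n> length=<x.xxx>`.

segments=12 loops=1 length=8.477

cell (6,1): code 0100 → (6.681,2.000)–(7.000,1.634)
cell (6,2): code 1000 → (7.000,2.504)–(6.681,2.000)
cell (7,0): code 0100 → (7.718,1.000)–(8.000,0.900)
cell (7,1): code 1110 → (7.000,1.634)–(7.718,1.000)
cell (7,2): code 1101 → (7.678,3.000)–(7.000,2.504)
cell (7,3): code 1000 → (8.000,3.078)–(7.678,3.000)
cell (8,0): code 0110 → (8.000,0.900)–(9.000,0.774)
cell (8,2): code 1011 → (9.000,2.967)–(8.728,3.000)
cell (8,3): code 0001 → (8.728,3.000)–(8.000,3.078)
cell (9,0): code 0010 → (9.000,0.774)–(9.418,1.000)
cell (9,1): code 0011 → (9.418,1.000)–(9.940,2.000)
cell (9,2): code 0001 → (9.940,2.000)–(9.000,2.967)
total: 12 segments, chained into 1 closed loop(s), length Σ = 8.477077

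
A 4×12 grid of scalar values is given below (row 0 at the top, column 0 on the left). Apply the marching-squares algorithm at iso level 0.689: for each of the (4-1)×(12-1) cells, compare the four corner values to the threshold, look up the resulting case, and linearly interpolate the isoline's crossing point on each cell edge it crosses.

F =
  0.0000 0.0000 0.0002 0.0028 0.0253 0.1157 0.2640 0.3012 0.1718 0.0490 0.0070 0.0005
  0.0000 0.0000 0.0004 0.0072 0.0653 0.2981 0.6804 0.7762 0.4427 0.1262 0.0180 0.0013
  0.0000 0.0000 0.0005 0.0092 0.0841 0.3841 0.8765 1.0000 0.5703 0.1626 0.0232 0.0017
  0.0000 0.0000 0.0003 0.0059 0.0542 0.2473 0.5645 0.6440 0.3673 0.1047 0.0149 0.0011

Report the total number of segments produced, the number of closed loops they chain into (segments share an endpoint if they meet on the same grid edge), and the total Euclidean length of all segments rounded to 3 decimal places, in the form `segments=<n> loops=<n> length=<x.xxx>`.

segments=8 loops=1 length=6.361

cell (0,6): code 0100 → (0.816,7.000)–(1.000,6.090)
cell (0,7): code 1000 → (1.000,7.261)–(0.816,7.000)
cell (1,5): code 0100 → (1.044,6.000)–(2.000,5.619)
cell (1,6): code 1110 → (1.000,6.090)–(1.044,6.000)
cell (1,7): code 1001 → (2.000,7.724)–(1.000,7.261)
cell (2,5): code 0010 → (2.000,5.619)–(2.601,6.000)
cell (2,6): code 0011 → (2.601,6.000)–(2.874,7.000)
cell (2,7): code 0001 → (2.874,7.000)–(2.000,7.724)
total: 8 segments, chained into 1 closed loop(s), length Σ = 6.361218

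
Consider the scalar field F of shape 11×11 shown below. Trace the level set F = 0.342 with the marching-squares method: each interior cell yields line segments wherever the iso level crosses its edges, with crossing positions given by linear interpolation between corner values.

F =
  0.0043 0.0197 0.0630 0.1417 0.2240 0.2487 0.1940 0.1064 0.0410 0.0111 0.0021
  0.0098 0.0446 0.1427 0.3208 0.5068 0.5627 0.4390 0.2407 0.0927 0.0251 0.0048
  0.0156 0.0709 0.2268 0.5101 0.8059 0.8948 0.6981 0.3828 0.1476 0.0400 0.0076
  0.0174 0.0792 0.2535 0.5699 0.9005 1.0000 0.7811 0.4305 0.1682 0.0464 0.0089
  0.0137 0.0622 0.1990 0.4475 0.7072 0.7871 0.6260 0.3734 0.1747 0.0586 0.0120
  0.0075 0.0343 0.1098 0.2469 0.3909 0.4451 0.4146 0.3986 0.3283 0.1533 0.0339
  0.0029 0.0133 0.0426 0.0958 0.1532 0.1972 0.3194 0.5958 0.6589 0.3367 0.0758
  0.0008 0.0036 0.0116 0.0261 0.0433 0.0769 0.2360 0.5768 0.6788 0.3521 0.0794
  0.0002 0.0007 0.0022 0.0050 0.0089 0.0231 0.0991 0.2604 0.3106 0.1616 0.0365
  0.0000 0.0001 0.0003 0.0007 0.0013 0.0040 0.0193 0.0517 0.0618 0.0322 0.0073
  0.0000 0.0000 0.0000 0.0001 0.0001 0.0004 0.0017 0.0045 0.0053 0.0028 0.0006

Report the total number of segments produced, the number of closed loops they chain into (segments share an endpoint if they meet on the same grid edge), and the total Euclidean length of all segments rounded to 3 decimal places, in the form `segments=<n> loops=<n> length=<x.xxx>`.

segments=28 loops=1 length=22.684

cell (0,3): code 0100 → (0.417,4.000)–(1.000,3.114)
cell (0,4): code 1100 → (0.297,5.000)–(0.417,4.000)
cell (0,5): code 1100 → (0.604,6.000)–(0.297,5.000)
cell (0,6): code 1000 → (1.000,6.489)–(0.604,6.000)
cell (1,2): code 0100 → (1.112,3.000)–(2.000,2.407)
cell (1,3): code 1110 → (1.000,3.114)–(1.112,3.000)
cell (1,6): code 1101 → (1.713,7.000)–(1.000,6.489)
cell (1,7): code 1000 → (2.000,7.173)–(1.713,7.000)
cell (2,2): code 0110 → (2.000,2.407)–(3.000,2.280)
cell (2,7): code 1001 → (3.000,7.337)–(2.000,7.173)
cell (3,2): code 0110 → (3.000,2.280)–(4.000,2.575)
cell (3,7): code 1001 → (4.000,7.158)–(3.000,7.337)
cell (4,2): code 0010 → (4.000,2.575)–(4.526,3.000)
cell (4,3): code 0111 → (4.526,3.000)–(5.000,3.660)
cell (4,7): code 1001 → (5.000,7.805)–(4.000,7.158)
cell (5,3): code 0010 → (5.000,3.660)–(5.206,4.000)
cell (5,4): code 0011 → (5.206,4.000)–(5.416,5.000)
cell (5,5): code 0011 → (5.416,5.000)–(5.763,6.000)
cell (5,6): code 0111 → (5.763,6.000)–(6.000,6.082)
cell (5,7): code 1101 → (5.041,8.000)–(5.000,7.805)
cell (5,8): code 1000 → (6.000,8.984)–(5.041,8.000)
cell (6,6): code 0110 → (6.000,6.082)–(7.000,6.311)
cell (6,8): code 1101 → (6.344,9.000)–(6.000,8.984)
cell (6,9): code 1000 → (7.000,9.037)–(6.344,9.000)
cell (7,6): code 0010 → (7.000,6.311)–(7.742,7.000)
cell (7,7): code 0011 → (7.742,7.000)–(7.915,8.000)
cell (7,8): code 0011 → (7.915,8.000)–(7.053,9.000)
cell (7,9): code 0001 → (7.053,9.000)–(7.000,9.037)
total: 28 segments, chained into 1 closed loop(s), length Σ = 22.683904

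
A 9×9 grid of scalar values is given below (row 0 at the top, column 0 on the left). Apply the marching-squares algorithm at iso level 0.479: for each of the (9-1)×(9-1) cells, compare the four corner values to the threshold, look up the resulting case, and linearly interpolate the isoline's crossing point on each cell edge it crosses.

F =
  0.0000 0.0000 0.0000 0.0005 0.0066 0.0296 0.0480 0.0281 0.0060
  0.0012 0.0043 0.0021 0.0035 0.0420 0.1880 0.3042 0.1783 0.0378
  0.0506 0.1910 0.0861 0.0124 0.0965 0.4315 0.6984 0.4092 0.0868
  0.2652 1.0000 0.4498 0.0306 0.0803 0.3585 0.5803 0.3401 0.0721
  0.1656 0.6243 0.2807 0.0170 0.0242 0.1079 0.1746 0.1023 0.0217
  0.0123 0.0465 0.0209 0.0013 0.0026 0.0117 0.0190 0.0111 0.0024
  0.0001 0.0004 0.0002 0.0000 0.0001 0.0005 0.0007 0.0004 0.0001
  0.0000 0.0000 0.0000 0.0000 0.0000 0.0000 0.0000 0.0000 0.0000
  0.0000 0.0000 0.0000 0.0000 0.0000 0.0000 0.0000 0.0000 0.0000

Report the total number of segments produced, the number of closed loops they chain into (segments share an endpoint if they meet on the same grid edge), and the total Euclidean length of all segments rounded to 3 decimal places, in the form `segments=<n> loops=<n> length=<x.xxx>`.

cell (1,5): code 0100 → (1.443,6.000)–(2.000,5.178)
cell (1,6): code 1000 → (2.000,6.759)–(1.443,6.000)
cell (2,0): code 0100 → (2.356,1.000)–(3.000,0.291)
cell (2,1): code 1000 → (3.000,1.947)–(2.356,1.000)
cell (2,5): code 0110 → (2.000,5.178)–(3.000,5.543)
cell (2,6): code 1001 → (3.000,6.422)–(2.000,6.759)
cell (3,0): code 0110 → (3.000,0.291)–(4.000,0.683)
cell (3,1): code 1001 → (4.000,1.423)–(3.000,1.947)
cell (3,5): code 0010 → (3.000,5.543)–(3.250,6.000)
cell (3,6): code 0001 → (3.250,6.000)–(3.000,6.422)
cell (4,0): code 0010 → (4.000,0.683)–(4.251,1.000)
cell (4,1): code 0001 → (4.251,1.000)–(4.000,1.423)
total: 12 segments, chained into 2 closed loop(s), length Σ = 10.266773

segments=12 loops=2 length=10.267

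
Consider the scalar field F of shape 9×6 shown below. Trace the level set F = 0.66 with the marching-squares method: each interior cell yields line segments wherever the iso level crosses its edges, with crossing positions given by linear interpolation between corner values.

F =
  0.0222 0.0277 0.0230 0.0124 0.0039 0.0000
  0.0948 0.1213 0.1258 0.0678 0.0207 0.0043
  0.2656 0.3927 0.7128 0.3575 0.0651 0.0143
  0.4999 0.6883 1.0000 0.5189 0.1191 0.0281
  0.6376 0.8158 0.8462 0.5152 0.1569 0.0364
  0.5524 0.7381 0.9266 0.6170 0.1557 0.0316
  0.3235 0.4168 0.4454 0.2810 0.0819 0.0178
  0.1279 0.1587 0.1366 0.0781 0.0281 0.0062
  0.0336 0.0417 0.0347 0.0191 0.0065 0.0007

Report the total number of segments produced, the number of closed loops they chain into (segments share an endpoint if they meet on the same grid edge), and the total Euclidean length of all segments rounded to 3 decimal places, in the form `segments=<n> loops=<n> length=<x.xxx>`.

segments=12 loops=1 length=9.859

cell (1,1): code 0100 → (1.910,2.000)–(2.000,1.835)
cell (1,2): code 1000 → (2.000,2.149)–(1.910,2.000)
cell (2,0): code 0100 → (2.904,1.000)–(3.000,0.850)
cell (2,1): code 1110 → (2.000,1.835)–(2.904,1.000)
cell (2,2): code 1001 → (3.000,2.707)–(2.000,2.149)
cell (3,0): code 0110 → (3.000,0.850)–(4.000,0.126)
cell (3,2): code 1001 → (4.000,2.563)–(3.000,2.707)
cell (4,0): code 0110 → (4.000,0.126)–(5.000,0.579)
cell (4,2): code 1001 → (5.000,2.861)–(4.000,2.563)
cell (5,0): code 0010 → (5.000,0.579)–(5.243,1.000)
cell (5,1): code 0011 → (5.243,1.000)–(5.554,2.000)
cell (5,2): code 0001 → (5.554,2.000)–(5.000,2.861)
total: 12 segments, chained into 1 closed loop(s), length Σ = 9.859417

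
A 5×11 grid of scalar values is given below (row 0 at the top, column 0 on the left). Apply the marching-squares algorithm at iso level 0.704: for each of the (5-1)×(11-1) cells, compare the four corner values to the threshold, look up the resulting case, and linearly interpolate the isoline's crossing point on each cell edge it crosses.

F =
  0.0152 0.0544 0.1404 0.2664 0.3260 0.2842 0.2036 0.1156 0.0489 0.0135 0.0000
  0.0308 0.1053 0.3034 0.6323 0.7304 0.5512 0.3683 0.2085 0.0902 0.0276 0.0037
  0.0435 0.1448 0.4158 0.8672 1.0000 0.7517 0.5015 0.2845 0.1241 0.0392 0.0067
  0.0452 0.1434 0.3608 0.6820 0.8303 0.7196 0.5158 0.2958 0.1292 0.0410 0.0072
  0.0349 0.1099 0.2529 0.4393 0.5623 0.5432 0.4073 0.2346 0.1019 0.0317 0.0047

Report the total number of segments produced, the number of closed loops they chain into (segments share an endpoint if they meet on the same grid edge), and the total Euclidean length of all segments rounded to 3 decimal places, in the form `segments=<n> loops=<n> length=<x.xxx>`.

cell (0,3): code 0100 → (0.935,4.000)–(1.000,3.731)
cell (0,4): code 1000 → (1.000,4.147)–(0.935,4.000)
cell (1,2): code 0100 → (1.305,3.000)–(2.000,2.638)
cell (1,3): code 1110 → (1.000,3.731)–(1.305,3.000)
cell (1,4): code 1101 → (1.762,5.000)–(1.000,4.147)
cell (1,5): code 1000 → (2.000,5.191)–(1.762,5.000)
cell (2,2): code 0010 → (2.000,2.638)–(2.881,3.000)
cell (2,3): code 0111 → (2.881,3.000)–(3.000,3.148)
cell (2,5): code 1001 → (3.000,5.077)–(2.000,5.191)
cell (3,3): code 0010 → (3.000,3.148)–(3.471,4.000)
cell (3,4): code 0011 → (3.471,4.000)–(3.088,5.000)
cell (3,5): code 0001 → (3.088,5.000)–(3.000,5.077)
total: 12 segments, chained into 1 closed loop(s), length Σ = 7.771920

segments=12 loops=1 length=7.772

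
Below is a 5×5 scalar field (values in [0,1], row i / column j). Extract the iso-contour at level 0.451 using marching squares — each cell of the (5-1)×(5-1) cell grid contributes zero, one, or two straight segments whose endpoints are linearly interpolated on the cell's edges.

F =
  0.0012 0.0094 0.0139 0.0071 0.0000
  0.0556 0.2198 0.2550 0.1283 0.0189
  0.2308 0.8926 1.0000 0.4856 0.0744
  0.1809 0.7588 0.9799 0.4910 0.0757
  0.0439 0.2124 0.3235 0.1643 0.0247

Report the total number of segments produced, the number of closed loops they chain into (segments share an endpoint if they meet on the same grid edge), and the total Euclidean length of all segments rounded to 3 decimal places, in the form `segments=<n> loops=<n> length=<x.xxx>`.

cell (1,0): code 0100 → (1.344,1.000)–(2.000,0.333)
cell (1,1): code 1100 → (1.263,2.000)–(1.344,1.000)
cell (1,2): code 1100 → (1.903,3.000)–(1.263,2.000)
cell (1,3): code 1000 → (2.000,3.084)–(1.903,3.000)
cell (2,0): code 0110 → (2.000,0.333)–(3.000,0.467)
cell (2,3): code 1001 → (3.000,3.096)–(2.000,3.084)
cell (3,0): code 0010 → (3.000,0.467)–(3.563,1.000)
cell (3,1): code 0011 → (3.563,1.000)–(3.806,2.000)
cell (3,2): code 0011 → (3.806,2.000)–(3.122,3.000)
cell (3,3): code 0001 → (3.122,3.000)–(3.000,3.096)
total: 10 segments, chained into 1 closed loop(s), length Σ = 8.435082

segments=10 loops=1 length=8.435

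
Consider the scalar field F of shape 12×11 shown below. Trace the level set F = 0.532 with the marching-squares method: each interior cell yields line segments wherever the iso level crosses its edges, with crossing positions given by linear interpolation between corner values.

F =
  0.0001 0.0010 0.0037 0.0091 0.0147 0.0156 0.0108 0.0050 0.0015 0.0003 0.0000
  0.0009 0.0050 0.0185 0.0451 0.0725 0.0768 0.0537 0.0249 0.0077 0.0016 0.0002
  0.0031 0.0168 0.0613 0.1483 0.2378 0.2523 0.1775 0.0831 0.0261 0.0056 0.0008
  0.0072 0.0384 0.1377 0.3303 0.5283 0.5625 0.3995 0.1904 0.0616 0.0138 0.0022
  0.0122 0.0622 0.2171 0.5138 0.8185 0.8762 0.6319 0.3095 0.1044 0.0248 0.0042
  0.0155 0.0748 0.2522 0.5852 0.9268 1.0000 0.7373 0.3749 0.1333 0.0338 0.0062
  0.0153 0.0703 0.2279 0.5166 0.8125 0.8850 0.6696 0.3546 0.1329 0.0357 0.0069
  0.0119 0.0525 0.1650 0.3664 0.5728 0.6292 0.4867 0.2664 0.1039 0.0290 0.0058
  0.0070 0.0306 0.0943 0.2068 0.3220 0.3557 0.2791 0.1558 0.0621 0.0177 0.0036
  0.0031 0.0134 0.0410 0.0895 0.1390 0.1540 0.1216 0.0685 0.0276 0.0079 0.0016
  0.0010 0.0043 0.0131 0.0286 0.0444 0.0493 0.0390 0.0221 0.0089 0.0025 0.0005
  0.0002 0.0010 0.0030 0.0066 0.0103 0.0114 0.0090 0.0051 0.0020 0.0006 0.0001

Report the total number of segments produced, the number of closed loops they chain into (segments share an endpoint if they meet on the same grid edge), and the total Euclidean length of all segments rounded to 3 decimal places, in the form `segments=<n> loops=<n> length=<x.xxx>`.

segments=18 loops=1 length=12.757

cell (2,4): code 0100 → (2.902,5.000)–(3.000,4.108)
cell (2,5): code 1000 → (3.000,5.187)–(2.902,5.000)
cell (3,3): code 0100 → (3.013,4.000)–(4.000,3.060)
cell (3,4): code 1110 → (3.000,4.108)–(3.013,4.000)
cell (3,5): code 1101 → (3.570,6.000)–(3.000,5.187)
cell (3,6): code 1000 → (4.000,6.310)–(3.570,6.000)
cell (4,2): code 0100 → (4.255,3.000)–(5.000,2.840)
cell (4,3): code 1110 → (4.000,3.060)–(4.255,3.000)
cell (4,6): code 1001 → (5.000,6.567)–(4.000,6.310)
cell (5,2): code 0010 → (5.000,2.840)–(5.776,3.000)
cell (5,3): code 0111 → (5.776,3.000)–(6.000,3.052)
cell (5,6): code 1001 → (6.000,6.437)–(5.000,6.567)
cell (6,3): code 0110 → (6.000,3.052)–(7.000,3.802)
cell (6,5): code 1011 → (7.000,5.682)–(6.752,6.000)
cell (6,6): code 0001 → (6.752,6.000)–(6.000,6.437)
cell (7,3): code 0010 → (7.000,3.802)–(7.163,4.000)
cell (7,4): code 0011 → (7.163,4.000)–(7.355,5.000)
cell (7,5): code 0001 → (7.355,5.000)–(7.000,5.682)
total: 18 segments, chained into 1 closed loop(s), length Σ = 12.757199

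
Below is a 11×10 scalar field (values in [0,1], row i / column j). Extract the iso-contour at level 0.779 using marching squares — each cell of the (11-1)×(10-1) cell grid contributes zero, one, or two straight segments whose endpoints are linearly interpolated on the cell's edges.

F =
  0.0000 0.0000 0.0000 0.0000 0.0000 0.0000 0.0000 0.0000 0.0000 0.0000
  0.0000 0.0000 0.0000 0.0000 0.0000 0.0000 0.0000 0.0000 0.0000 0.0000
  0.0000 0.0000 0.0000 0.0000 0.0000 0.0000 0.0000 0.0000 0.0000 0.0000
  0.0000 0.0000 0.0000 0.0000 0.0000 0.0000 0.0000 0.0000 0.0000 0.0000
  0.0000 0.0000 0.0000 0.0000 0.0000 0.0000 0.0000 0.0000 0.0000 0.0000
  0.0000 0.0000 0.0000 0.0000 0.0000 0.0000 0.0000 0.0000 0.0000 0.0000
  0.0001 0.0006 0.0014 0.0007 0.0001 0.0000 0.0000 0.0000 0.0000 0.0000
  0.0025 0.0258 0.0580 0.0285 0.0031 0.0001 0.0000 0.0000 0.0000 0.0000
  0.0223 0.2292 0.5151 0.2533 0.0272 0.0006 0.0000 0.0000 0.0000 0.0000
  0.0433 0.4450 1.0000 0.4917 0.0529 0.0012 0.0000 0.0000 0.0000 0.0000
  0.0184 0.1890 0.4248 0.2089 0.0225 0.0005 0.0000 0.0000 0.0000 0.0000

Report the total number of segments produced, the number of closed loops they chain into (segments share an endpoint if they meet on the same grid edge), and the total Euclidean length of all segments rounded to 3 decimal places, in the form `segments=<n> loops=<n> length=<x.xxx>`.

cell (8,1): code 0100 → (8.544,2.000)–(9.000,1.602)
cell (8,2): code 1000 → (9.000,2.435)–(8.544,2.000)
cell (9,1): code 0010 → (9.000,1.602)–(9.384,2.000)
cell (9,2): code 0001 → (9.384,2.000)–(9.000,2.435)
total: 4 segments, chained into 1 closed loop(s), length Σ = 2.368658

segments=4 loops=1 length=2.369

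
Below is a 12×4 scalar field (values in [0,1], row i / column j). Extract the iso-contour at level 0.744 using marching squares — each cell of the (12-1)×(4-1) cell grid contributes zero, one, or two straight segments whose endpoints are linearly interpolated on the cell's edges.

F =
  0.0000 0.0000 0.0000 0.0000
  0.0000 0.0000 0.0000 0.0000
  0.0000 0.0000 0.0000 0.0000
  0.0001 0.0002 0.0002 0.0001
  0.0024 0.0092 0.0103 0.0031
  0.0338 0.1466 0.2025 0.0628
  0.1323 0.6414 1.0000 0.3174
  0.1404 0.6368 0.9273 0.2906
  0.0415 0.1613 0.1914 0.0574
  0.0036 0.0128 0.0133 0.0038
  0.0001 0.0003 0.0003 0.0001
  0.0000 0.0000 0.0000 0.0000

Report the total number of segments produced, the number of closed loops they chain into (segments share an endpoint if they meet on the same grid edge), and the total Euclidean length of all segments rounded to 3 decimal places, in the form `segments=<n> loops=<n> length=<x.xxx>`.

cell (5,1): code 0100 → (5.679,2.000)–(6.000,1.286)
cell (5,2): code 1000 → (6.000,2.375)–(5.679,2.000)
cell (6,1): code 0110 → (6.000,1.286)–(7.000,1.369)
cell (6,2): code 1001 → (7.000,2.288)–(6.000,2.375)
cell (7,1): code 0010 → (7.000,1.369)–(7.249,2.000)
cell (7,2): code 0001 → (7.249,2.000)–(7.000,2.288)
total: 6 segments, chained into 1 closed loop(s), length Σ = 4.342667

segments=6 loops=1 length=4.343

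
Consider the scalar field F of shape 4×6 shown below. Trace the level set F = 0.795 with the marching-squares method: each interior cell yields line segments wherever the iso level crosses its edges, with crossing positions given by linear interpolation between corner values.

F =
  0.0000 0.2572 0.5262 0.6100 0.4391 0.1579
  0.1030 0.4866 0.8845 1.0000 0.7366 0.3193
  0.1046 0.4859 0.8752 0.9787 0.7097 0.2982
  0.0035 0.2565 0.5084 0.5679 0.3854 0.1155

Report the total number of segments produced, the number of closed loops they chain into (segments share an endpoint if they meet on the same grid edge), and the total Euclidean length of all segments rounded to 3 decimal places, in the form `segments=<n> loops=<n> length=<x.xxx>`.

cell (0,1): code 0100 → (0.750,2.000)–(1.000,1.775)
cell (0,2): code 1100 → (0.474,3.000)–(0.750,2.000)
cell (0,3): code 1000 → (1.000,3.778)–(0.474,3.000)
cell (1,1): code 0110 → (1.000,1.775)–(2.000,1.794)
cell (1,3): code 1001 → (2.000,3.683)–(1.000,3.778)
cell (2,1): code 0010 → (2.000,1.794)–(2.219,2.000)
cell (2,2): code 0011 → (2.219,2.000)–(2.447,3.000)
cell (2,3): code 0001 → (2.447,3.000)–(2.000,3.683)
total: 8 segments, chained into 1 closed loop(s), length Σ = 6.459843

segments=8 loops=1 length=6.460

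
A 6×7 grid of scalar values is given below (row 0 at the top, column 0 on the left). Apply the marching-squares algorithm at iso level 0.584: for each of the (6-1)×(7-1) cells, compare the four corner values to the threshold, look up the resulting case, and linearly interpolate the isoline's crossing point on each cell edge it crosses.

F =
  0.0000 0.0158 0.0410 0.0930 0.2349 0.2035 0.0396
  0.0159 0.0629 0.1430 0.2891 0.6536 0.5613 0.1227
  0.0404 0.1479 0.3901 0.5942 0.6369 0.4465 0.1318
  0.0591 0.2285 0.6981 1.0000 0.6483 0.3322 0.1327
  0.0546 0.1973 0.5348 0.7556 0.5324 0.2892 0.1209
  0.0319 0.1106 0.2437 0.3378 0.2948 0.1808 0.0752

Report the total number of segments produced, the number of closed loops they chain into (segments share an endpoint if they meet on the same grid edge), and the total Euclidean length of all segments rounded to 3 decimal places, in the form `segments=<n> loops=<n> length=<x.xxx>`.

cell (0,3): code 0100 → (0.834,4.000)–(1.000,3.809)
cell (0,4): code 1000 → (1.000,4.754)–(0.834,4.000)
cell (1,2): code 0100 → (1.967,3.000)–(2.000,2.950)
cell (1,3): code 1110 → (1.000,3.809)–(1.967,3.000)
cell (1,4): code 1001 → (2.000,4.278)–(1.000,4.754)
cell (2,1): code 0100 → (2.630,2.000)–(3.000,1.757)
cell (2,2): code 1110 → (2.000,2.950)–(2.630,2.000)
cell (2,4): code 1001 → (3.000,4.203)–(2.000,4.278)
cell (3,1): code 0010 → (3.000,1.757)–(3.699,2.000)
cell (3,2): code 0111 → (3.699,2.000)–(4.000,2.223)
cell (3,3): code 1011 → (4.000,3.769)–(3.555,4.000)
cell (3,4): code 0001 → (3.555,4.000)–(3.000,4.203)
cell (4,2): code 0010 → (4.000,2.223)–(4.411,3.000)
cell (4,3): code 0001 → (4.411,3.000)–(4.000,3.769)
total: 14 segments, chained into 1 closed loop(s), length Σ = 9.996751

segments=14 loops=1 length=9.997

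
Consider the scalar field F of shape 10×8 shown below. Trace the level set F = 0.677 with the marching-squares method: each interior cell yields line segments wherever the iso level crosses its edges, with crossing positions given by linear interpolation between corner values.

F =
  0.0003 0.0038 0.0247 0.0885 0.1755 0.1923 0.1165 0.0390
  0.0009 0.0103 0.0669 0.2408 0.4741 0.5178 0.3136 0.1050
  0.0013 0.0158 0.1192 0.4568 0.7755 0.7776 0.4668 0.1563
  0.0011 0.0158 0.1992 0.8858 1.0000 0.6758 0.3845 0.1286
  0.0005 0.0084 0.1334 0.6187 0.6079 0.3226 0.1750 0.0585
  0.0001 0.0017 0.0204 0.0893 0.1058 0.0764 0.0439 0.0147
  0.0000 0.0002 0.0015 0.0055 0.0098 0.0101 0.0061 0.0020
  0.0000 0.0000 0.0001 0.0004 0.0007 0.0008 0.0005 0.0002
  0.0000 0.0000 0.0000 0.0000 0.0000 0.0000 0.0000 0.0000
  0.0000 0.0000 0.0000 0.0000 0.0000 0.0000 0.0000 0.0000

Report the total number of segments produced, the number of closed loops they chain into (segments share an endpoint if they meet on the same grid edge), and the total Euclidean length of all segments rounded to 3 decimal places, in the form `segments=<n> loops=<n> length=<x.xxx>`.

cell (1,3): code 0100 → (1.673,4.000)–(2.000,3.691)
cell (1,4): code 1100 → (1.613,5.000)–(1.673,4.000)
cell (1,5): code 1000 → (2.000,5.324)–(1.613,5.000)
cell (2,2): code 0100 → (2.513,3.000)–(3.000,2.696)
cell (2,3): code 1110 → (2.000,3.691)–(2.513,3.000)
cell (2,4): code 1011 → (3.000,4.996)–(2.988,5.000)
cell (2,5): code 0001 → (2.988,5.000)–(2.000,5.324)
cell (3,2): code 0010 → (3.000,2.696)–(3.782,3.000)
cell (3,3): code 0011 → (3.782,3.000)–(3.824,4.000)
cell (3,4): code 0001 → (3.824,4.000)–(3.000,4.996)
total: 10 segments, chained into 1 closed loop(s), length Σ = 7.575613

segments=10 loops=1 length=7.576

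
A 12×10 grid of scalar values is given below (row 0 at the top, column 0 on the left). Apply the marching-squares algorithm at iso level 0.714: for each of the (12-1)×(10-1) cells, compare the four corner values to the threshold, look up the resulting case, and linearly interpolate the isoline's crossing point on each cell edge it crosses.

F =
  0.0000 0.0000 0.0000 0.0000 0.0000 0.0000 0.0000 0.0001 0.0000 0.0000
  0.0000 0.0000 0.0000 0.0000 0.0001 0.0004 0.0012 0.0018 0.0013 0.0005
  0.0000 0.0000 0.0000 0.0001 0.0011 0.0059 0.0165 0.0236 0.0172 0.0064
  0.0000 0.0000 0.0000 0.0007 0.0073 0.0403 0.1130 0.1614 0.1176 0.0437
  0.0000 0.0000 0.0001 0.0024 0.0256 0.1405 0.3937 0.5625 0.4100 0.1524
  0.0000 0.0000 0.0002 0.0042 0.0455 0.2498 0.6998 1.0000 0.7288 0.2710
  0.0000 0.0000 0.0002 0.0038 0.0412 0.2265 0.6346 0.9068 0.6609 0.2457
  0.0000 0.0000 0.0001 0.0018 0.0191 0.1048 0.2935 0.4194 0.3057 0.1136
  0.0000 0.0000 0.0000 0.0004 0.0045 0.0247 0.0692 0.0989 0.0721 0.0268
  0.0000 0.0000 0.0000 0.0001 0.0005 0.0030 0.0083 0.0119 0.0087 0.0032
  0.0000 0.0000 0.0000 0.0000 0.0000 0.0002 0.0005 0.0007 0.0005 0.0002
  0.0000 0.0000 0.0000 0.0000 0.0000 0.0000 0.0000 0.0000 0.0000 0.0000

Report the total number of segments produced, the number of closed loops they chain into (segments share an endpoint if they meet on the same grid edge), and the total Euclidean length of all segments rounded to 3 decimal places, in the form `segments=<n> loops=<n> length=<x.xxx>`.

cell (4,6): code 0100 → (4.346,7.000)–(5.000,6.047)
cell (4,7): code 1100 → (4.954,8.000)–(4.346,7.000)
cell (4,8): code 1000 → (5.000,8.032)–(4.954,8.000)
cell (5,6): code 0110 → (5.000,6.047)–(6.000,6.292)
cell (5,7): code 1011 → (6.000,7.784)–(5.218,8.000)
cell (5,8): code 0001 → (5.218,8.000)–(5.000,8.032)
cell (6,6): code 0010 → (6.000,6.292)–(6.396,7.000)
cell (6,7): code 0001 → (6.396,7.000)–(6.000,7.784)
total: 8 segments, chained into 1 closed loop(s), length Σ = 6.132491

segments=8 loops=1 length=6.132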